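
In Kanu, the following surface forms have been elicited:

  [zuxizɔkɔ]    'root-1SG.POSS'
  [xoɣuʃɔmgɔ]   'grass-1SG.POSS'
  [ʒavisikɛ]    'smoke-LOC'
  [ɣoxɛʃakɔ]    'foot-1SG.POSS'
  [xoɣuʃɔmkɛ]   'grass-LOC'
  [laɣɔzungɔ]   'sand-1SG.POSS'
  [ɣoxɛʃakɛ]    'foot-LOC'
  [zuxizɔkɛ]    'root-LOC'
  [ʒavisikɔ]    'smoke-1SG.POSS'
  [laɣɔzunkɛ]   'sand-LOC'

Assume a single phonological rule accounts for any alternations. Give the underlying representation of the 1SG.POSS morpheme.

The 1SG.POSS suffix surfaces as [-gɔ] and [-kɔ], depending on the final segment of the stem.
The LOC suffix, which begins with [k], is invariant after every stem; so [k] is not altered by any rule here.
So the underlying form is /-gɔ/, and voiced stops become voiceless after a vowel.

/-gɔ/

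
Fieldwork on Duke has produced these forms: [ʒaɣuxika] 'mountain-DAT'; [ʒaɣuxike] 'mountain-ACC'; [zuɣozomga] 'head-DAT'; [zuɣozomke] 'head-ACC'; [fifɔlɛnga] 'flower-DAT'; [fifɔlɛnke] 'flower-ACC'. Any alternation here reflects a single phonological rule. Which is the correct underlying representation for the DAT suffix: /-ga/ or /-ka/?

The DAT morpheme has two allomorphs, [-ga] and [-ka].
The ACC suffix, which begins with [k], is invariant after every stem; so [k] is not altered by any rule here.
The DAT suffix is therefore /-ga/ underlyingly, with post-vocalic devoicing: voiced stops become voiceless after a vowel.

/-ga/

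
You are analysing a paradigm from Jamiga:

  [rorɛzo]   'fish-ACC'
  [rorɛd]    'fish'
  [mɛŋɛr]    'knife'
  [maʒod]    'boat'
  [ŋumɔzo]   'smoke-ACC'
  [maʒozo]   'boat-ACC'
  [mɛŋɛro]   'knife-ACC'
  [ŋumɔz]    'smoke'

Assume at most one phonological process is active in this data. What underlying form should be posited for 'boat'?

In [maʒod] and [maʒozo] the final segment of 'boat' alternates: [d] ~ [z].
The stem 'smoke' ([ŋumɔz], [ŋumɔzo]) shows [z] unchanged in both environments, so [z] cannot be basic with [d] derived in isolation.
The alternation reflects intervocalic spirantization: voiced stops become fricatives between vowels. /d/ is underlying.

/maʒod/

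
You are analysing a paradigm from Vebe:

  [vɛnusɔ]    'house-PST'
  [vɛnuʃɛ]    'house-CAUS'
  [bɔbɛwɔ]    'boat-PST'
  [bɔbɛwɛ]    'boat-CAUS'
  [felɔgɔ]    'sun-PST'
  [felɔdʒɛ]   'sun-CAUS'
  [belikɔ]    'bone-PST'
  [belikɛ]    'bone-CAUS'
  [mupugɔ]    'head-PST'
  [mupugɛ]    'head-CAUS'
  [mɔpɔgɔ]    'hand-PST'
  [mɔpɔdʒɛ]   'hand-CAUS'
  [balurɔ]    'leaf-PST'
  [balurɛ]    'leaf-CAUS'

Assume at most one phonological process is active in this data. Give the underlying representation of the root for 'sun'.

/felɔdʒ/

The root 'sun' surfaces as [felɔgɔ] and [felɔdʒɛ], with a stem-final [g] ~ [dʒ] alternation.
But 'head' keeps [g] in both environments ([mupugɔ], [mupugɛ]), so there is no rule changing /g/ to [dʒ] before the CAUS suffix.
Therefore /dʒ/ is basic and [g] is derived by depalatalization (palato-alveolar /dʒ/ and /ʃ/ become [g] and [s] when no front vowel follows).
The underlying form of 'sun' is therefore /felɔdʒ/.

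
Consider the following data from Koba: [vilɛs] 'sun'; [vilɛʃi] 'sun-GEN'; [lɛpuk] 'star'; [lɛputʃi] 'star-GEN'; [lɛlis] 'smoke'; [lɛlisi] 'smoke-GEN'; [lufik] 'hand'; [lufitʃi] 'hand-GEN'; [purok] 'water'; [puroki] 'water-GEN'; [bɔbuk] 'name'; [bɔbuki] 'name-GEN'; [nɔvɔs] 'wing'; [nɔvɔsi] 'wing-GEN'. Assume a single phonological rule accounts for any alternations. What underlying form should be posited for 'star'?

/lɛputʃ/

The root 'star' surfaces as [lɛpuk] and [lɛputʃi], with a stem-final [k] ~ [tʃ] alternation.
Compare 'name', with invariant [k] in [bɔbuk] and [bɔbuki]: an analysis with underlying /k/ and a rule producing [tʃ] before the GEN suffix would wrongly predict alternation here too.
So /tʃ/ is underlying, and a rule of depalatalization — palato-alveolar /tʃ/ and /ʃ/ become [k] and [s] when no front vowel follows — gives [k].
Hence 'star' is /lɛputʃ/ underlyingly.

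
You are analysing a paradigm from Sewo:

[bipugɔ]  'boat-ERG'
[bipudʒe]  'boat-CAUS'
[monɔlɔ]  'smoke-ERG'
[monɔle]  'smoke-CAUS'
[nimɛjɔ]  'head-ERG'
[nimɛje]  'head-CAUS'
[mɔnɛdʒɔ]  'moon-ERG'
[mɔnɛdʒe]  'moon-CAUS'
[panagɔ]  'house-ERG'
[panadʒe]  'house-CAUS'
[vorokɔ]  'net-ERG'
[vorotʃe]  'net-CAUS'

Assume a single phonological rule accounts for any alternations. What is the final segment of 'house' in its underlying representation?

/g/

In [panagɔ] and [panadʒe] the final segment of 'house' alternates: [g] ~ [dʒ].
Compare 'moon', with invariant [dʒ] in [mɔnɛdʒɔ] and [mɔnɛdʒe]: an analysis with underlying /dʒ/ and a rule producing [g] before the ERG suffix would wrongly predict alternation here too.
So /g/ is underlying, and a rule of palatalization before a front vowel — /k/ and /g/ become palato-alveolar [tʃ] and [dʒ] before a front vowel — gives [dʒ].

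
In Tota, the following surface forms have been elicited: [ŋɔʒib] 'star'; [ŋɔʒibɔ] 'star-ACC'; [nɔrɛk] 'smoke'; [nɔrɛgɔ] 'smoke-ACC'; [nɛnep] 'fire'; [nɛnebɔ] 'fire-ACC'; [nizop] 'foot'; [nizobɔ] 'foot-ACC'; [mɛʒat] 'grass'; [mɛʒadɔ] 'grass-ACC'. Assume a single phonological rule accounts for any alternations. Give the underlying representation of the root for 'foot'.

'foot' shows [p] ~ [b] at the end of the stem ([nizop] vs [nizobɔ]).
Compare 'star', with invariant [b] in [ŋɔʒib] and [ŋɔʒibɔ]: an analysis with underlying /b/ and a rule producing [p] in isolation would wrongly predict alternation here too.
Therefore /p/ is basic and [b] is derived by intervocalic voicing (voiceless stops become voiced between vowels).

/nizop/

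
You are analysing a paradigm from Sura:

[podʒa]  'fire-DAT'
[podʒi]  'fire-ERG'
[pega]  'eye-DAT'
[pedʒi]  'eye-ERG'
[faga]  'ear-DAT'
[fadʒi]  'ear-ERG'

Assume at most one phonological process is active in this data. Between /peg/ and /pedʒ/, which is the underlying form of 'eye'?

The root 'eye' surfaces as [pega] and [pedʒi], with a stem-final [g] ~ [dʒ] alternation.
Compare 'fire', with invariant [dʒ] in [podʒa] and [podʒi]: an analysis with underlying /dʒ/ and a rule producing [g] before the DAT suffix would wrongly predict alternation here too.
Therefore /g/ is basic and [dʒ] is derived by palatalization before a front vowel (/g/ becomes palato-alveolar [dʒ] before a front vowel).

/peg/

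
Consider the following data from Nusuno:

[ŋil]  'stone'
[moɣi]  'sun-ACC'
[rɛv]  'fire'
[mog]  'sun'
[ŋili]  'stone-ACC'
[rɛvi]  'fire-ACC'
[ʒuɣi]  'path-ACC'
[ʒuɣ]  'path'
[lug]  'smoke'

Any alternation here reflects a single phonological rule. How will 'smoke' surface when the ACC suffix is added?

[luɣi]

The stem for 'sun' ends in [ɣ] in [moɣi] but [g] in [mog].
If /ɣ/ were underlying and a rule turned it into [g] in isolation, 'path' would also alternate; but it has [ɣ] in both [ʒuɣi] and [ʒuɣ].
So /g/ is underlying, and a rule of intervocalic spirantization — voiced stops become fricatives between vowels — gives [ɣ].
From [lug] the stem 'smoke' is /lug/; between vowels this yields [luɣi].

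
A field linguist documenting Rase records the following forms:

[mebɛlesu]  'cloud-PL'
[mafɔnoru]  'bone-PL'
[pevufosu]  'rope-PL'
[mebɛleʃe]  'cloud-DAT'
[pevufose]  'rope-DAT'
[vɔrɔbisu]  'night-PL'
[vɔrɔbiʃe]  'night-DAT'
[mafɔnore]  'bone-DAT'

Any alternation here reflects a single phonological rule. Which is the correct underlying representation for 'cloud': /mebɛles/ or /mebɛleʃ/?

/mebɛleʃ/

The stem for 'cloud' ends in [s] in [mebɛlesu] but [ʃ] in [mebɛleʃe].
The stem 'rope' ([pevufosu], [pevufose]) shows [s] unchanged in both environments, so [s] cannot be basic with [ʃ] derived before the DAT suffix.
So /ʃ/ is underlying, and a rule of depalatalization — palato-alveolar /ʃ/ becomes [s] when no front vowel follows — gives [s].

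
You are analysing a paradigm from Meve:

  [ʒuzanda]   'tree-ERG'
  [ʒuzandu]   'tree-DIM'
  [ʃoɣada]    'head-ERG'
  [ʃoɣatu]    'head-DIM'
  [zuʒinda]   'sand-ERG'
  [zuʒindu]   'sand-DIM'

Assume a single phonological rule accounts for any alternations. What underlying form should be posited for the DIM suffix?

The DIM suffix surfaces as [-du] and [-tu], depending on the final segment of the stem.
By contrast the ERG suffix keeps its initial [d] throughout — that segment must be underlying.
So the underlying form is /-tu/, and voiceless stops become voiced after a nasal.

/-tu/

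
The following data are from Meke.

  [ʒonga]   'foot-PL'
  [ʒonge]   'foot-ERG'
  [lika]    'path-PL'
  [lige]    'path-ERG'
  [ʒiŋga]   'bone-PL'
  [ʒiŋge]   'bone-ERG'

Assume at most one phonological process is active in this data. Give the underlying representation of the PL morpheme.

The PL suffix surfaces as [-ga] and [-ka], depending on the final segment of the stem.
By contrast the ERG suffix keeps its initial [g] throughout — that segment must be underlying.
So the underlying form is /-ka/, and voiceless stops become voiced after a nasal.

/-ka/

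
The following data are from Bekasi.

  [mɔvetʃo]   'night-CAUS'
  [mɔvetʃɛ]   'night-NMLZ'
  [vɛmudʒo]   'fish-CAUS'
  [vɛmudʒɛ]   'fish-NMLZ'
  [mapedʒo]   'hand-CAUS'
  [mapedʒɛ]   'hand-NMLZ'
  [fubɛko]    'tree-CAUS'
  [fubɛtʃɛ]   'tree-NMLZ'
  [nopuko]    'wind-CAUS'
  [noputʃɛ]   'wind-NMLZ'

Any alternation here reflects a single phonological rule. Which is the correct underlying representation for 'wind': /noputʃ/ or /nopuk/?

/nopuk/

The stem for 'wind' ends in [k] in [nopuko] but [tʃ] in [noputʃɛ].
If /tʃ/ were underlying and a rule turned it into [k] before the CAUS suffix, 'night' would also alternate; but it has [tʃ] in both [mɔvetʃo] and [mɔvetʃɛ].
So /k/ is underlying, and a rule of palatalization before a front vowel — /k/ becomes palato-alveolar [tʃ] before a front vowel — gives [tʃ].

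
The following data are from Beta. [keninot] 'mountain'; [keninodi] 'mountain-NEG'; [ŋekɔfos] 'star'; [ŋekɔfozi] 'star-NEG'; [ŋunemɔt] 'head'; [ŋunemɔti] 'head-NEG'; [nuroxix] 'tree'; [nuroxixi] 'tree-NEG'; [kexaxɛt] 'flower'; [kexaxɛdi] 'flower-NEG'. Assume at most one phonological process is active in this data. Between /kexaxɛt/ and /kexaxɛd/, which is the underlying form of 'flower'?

In [kexaxɛt] and [kexaxɛdi] the final segment of 'flower' alternates: [t] ~ [d].
If /t/ were underlying and a rule turned it into [d] before the NEG suffix, 'head' would also alternate; but it has [t] in both [ŋunemɔt] and [ŋunemɔti].
Therefore /d/ is basic and [t] is derived by word-final obstruent devoicing (voiced obstruents become voiceless word-finally).

/kexaxɛd/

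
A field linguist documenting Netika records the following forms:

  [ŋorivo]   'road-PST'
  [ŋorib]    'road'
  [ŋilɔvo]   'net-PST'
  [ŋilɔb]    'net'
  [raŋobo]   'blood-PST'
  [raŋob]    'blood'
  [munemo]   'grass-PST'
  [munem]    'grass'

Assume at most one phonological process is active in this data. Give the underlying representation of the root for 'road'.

/ŋoriv/

The root 'road' surfaces as [ŋorivo] and [ŋorib], with a stem-final [v] ~ [b] alternation.
Compare 'blood', with invariant [b] in [raŋobo] and [raŋob]: an analysis with underlying /b/ and a rule producing [v] before the PST suffix would wrongly predict alternation here too.
The underlying segment must be /v/; voiced fricatives become stops word-finally, yielding [b] there.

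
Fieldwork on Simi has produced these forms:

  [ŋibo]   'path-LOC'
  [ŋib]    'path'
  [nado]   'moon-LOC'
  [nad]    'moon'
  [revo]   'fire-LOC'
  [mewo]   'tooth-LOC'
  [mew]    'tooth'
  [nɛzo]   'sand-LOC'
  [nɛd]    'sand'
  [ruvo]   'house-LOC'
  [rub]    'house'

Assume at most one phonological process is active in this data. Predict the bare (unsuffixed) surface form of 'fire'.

[reb]

'house' shows [v] ~ [b] at the end of the stem ([ruvo] vs [rub]).
If /b/ were underlying and a rule turned it into [v] before the LOC suffix, 'path' would also alternate; but it has [b] in both [ŋibo] and [ŋib].
Therefore /v/ is basic and [b] is derived by word-final hardening (voiced fricatives become stops word-finally).
From [revo] the stem 'fire' is /rev/; word-finally this yields [reb].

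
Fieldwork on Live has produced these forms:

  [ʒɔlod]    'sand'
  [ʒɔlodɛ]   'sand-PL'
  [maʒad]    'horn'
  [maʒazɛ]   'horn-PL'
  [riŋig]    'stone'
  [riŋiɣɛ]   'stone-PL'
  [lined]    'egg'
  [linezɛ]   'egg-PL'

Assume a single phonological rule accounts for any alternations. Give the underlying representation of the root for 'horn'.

The stem for 'horn' ends in [d] in [maʒad] but [z] in [maʒazɛ].
But 'sand' keeps [d] in both environments ([ʒɔlod], [ʒɔlodɛ]), so there is no rule changing /d/ to [z] before the PL suffix.
Therefore /z/ is basic and [d] is derived by word-final hardening (voiced fricatives become stops word-finally).

/maʒaz/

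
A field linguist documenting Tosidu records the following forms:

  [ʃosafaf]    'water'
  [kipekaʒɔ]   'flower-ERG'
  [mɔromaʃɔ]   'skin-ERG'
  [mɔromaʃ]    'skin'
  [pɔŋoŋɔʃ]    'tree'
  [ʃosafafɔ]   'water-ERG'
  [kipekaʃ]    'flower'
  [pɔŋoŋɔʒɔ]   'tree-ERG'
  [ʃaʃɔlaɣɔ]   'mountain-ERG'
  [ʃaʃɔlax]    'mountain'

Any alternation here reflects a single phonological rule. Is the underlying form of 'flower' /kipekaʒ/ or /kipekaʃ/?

/kipekaʒ/

'flower' shows [ʃ] ~ [ʒ] at the end of the stem ([kipekaʃ] vs [kipekaʒɔ]).
Compare 'skin', with invariant [ʃ] in [mɔromaʃ] and [mɔromaʃɔ]: an analysis with underlying /ʃ/ and a rule producing [ʒ] before the ERG suffix would wrongly predict alternation here too.
So /ʒ/ is underlying, and a rule of word-final obstruent devoicing — voiced obstruents become voiceless word-finally — gives [ʃ].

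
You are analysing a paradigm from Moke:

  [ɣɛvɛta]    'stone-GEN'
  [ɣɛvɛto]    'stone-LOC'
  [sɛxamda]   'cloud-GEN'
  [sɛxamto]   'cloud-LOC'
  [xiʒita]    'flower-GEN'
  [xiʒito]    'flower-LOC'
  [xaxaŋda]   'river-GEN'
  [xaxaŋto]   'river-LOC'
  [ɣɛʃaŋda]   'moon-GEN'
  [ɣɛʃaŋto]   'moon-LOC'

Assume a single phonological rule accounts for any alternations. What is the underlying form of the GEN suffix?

/-da/

The GEN suffix surfaces as [-da] and [-ta], depending on the final segment of the stem.
The LOC suffix, which begins with [t], is invariant after every stem; so [t] is not altered by any rule here.
The GEN suffix is therefore /-da/ underlyingly, with post-vocalic devoicing: voiced stops become voiceless after a vowel.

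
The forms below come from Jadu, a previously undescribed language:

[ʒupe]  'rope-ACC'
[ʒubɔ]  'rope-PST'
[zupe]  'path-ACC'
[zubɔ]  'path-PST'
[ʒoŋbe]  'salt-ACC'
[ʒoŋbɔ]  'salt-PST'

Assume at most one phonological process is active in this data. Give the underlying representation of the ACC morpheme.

The ACC morpheme has two allomorphs, [-be] and [-pe].
By contrast the PST suffix keeps its initial [b] throughout — that segment must be underlying.
The ACC suffix is therefore /-pe/ underlyingly, with post-nasal voicing: voiceless stops become voiced after a nasal.

/-pe/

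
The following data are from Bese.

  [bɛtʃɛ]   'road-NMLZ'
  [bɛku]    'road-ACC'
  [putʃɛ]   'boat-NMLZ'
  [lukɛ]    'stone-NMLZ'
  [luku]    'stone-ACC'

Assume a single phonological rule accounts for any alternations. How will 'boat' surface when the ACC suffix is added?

[puku]

'road' shows [tʃ] ~ [k] at the end of the stem ([bɛtʃɛ] vs [bɛku]).
Compare 'stone', with invariant [k] in [lukɛ] and [luku]: an analysis with underlying /k/ and a rule producing [tʃ] before the NMLZ suffix would wrongly predict alternation here too.
Therefore /tʃ/ is basic and [k] is derived by depalatalization (palato-alveolar /tʃ/ becomes [k] when no front vowel follows).
From [putʃɛ] the stem 'boat' is /putʃ/; when no front vowel follows this yields [puku].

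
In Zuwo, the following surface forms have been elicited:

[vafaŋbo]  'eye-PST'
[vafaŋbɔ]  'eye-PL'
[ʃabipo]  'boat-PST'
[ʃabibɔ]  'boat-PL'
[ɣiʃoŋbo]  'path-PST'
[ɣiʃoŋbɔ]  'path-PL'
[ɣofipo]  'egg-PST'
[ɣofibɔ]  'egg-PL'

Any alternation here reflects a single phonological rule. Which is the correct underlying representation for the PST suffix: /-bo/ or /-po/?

The PST suffix surfaces as [-bo] and [-po], depending on the final segment of the stem.
By contrast the PL suffix keeps its initial [b] throughout — that segment must be underlying.
So the underlying form is /-po/, and voiceless stops become voiced after a nasal.

/-po/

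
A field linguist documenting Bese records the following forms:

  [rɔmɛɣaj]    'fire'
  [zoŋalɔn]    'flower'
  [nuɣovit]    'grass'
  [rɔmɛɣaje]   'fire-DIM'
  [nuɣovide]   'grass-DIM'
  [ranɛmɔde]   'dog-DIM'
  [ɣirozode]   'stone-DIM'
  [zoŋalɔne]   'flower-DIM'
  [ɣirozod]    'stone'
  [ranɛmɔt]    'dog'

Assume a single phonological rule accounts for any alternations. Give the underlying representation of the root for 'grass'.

/nuɣovit/

In [nuɣovide] and [nuɣovit] the final segment of 'grass' alternates: [d] ~ [t].
But 'stone' keeps [d] in both environments ([ɣirozode], [ɣirozod]), so there is no rule changing /d/ to [t] in isolation.
Therefore /t/ is basic and [d] is derived by intervocalic voicing (voiceless stops become voiced between vowels).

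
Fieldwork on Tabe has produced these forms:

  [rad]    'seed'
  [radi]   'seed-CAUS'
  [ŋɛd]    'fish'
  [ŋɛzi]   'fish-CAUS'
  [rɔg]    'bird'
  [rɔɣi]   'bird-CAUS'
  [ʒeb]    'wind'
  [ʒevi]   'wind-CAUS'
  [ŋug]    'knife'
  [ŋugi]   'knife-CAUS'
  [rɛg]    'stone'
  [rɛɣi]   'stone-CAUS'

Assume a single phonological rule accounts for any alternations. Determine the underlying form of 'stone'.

In [rɛg] and [rɛɣi] the final segment of 'stone' alternates: [g] ~ [ɣ].
But 'knife' keeps [g] in both environments ([ŋug], [ŋugi]), so there is no rule changing /g/ to [ɣ] before the CAUS suffix.
Therefore /ɣ/ is basic and [g] is derived by word-final hardening (voiced fricatives become stops word-finally).

/rɛɣ/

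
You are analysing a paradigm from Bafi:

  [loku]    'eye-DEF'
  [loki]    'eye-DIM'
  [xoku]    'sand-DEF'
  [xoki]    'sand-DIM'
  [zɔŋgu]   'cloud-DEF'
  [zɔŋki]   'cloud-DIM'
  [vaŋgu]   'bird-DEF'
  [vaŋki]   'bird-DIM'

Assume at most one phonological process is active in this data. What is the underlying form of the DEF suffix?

/-gu/

The DEF suffix surfaces as [-gu] and [-ku], depending on the final segment of the stem.
The DIM suffix, which begins with [k], is invariant after every stem; so [k] is not altered by any rule here.
The DEF suffix is therefore /-gu/ underlyingly, with post-vocalic devoicing: voiced stops become voiceless after a vowel.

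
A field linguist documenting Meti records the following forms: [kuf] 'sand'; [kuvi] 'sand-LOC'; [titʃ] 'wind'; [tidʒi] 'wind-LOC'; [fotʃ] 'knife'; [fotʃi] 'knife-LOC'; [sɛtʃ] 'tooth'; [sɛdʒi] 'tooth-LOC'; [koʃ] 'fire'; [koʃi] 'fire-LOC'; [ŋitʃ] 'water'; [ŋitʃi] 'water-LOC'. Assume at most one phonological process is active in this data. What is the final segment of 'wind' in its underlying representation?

/dʒ/

The stem for 'wind' ends in [tʃ] in [titʃ] but [dʒ] in [tidʒi].
If /tʃ/ were underlying and a rule turned it into [dʒ] before the LOC suffix, 'knife' would also alternate; but it has [tʃ] in both [fotʃ] and [fotʃi].
Therefore /dʒ/ is basic and [tʃ] is derived by word-final obstruent devoicing (voiced obstruents become voiceless word-finally).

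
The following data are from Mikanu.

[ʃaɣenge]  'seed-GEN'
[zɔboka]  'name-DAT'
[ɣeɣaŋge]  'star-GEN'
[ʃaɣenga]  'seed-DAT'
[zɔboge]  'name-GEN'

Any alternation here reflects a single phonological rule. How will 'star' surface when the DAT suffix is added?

[ɣeɣaŋga]

The DAT suffix surfaces as [-ga] and [-ka], depending on the final segment of the stem.
The GEN suffix, which begins with [g], is invariant after every stem; so [g] is not altered by any rule here.
So the underlying form is /-ka/, and voiceless stops become voiced after a nasal.
After 'star', which ends in a nasal, the suffix surfaces as [-ga], giving [ɣeɣaŋga].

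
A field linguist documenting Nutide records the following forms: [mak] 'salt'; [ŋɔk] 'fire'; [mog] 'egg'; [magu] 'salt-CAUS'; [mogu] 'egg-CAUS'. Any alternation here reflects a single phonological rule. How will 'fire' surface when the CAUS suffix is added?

In [magu] and [mak] the final segment of 'salt' alternates: [g] ~ [k].
The stem 'egg' ([mogu], [mog]) shows [g] unchanged in both environments, so [g] cannot be basic with [k] derived in isolation.
Therefore /k/ is basic and [g] is derived by intervocalic voicing (voiceless stops become voiced between vowels).
The one attested form of 'fire', [ŋɔk], shows underlying /ŋɔk/. Applying the same rule between vowels gives [ŋɔgu].

[ŋɔgu]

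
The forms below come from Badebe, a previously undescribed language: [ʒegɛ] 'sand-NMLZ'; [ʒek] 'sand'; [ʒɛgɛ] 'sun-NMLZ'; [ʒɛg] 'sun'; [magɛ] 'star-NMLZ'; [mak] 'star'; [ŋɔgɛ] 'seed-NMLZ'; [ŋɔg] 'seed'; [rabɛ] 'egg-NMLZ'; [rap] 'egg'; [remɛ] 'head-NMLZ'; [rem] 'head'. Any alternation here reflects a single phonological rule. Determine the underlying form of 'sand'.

/ʒek/

In [ʒegɛ] and [ʒek] the final segment of 'sand' alternates: [g] ~ [k].
The stem 'sun' ([ʒɛgɛ], [ʒɛg]) shows [g] unchanged in both environments, so [g] cannot be basic with [k] derived in isolation.
So /k/ is underlying, and a rule of intervocalic voicing — voiceless stops become voiced between vowels — gives [g].
So 'sand' = /ʒek/.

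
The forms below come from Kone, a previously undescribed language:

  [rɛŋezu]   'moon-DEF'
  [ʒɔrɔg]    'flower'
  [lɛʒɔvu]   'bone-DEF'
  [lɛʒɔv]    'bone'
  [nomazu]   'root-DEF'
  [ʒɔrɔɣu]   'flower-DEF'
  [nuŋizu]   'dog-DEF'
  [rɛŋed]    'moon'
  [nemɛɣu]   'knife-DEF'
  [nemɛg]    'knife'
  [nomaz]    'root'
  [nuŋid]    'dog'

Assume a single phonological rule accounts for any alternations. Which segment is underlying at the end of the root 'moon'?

In [rɛŋed] and [rɛŋezu] the final segment of 'moon' alternates: [d] ~ [z].
The stem 'root' ([nomaz], [nomazu]) shows [z] unchanged in both environments, so [z] cannot be basic with [d] derived in isolation.
So /d/ is underlying, and a rule of intervocalic spirantization — voiced stops become fricatives between vowels — gives [z].

/d/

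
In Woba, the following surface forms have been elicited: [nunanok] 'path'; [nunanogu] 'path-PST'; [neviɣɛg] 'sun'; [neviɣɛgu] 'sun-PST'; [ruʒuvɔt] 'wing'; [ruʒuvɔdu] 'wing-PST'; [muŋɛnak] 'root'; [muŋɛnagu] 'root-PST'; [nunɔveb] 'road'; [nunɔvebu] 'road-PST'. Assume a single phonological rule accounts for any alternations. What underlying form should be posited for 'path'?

/nunanok/

In [nunanok] and [nunanogu] the final segment of 'path' alternates: [k] ~ [g].
But 'sun' keeps [g] in both environments ([neviɣɛg], [neviɣɛgu]), so there is no rule changing /g/ to [k] in isolation.
So /k/ is underlying, and a rule of intervocalic voicing — voiceless stops become voiced between vowels — gives [g].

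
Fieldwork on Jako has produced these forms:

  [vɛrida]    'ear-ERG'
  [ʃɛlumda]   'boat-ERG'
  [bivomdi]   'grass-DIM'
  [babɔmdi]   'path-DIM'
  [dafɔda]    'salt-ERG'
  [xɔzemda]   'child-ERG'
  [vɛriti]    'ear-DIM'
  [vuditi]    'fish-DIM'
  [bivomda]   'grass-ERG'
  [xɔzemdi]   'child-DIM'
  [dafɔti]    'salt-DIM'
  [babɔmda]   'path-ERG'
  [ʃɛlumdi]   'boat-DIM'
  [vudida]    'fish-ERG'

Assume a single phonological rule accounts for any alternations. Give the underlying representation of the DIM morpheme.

/-ti/

The DIM suffix surfaces as [-di] and [-ti], depending on the final segment of the stem.
By contrast the ERG suffix keeps its initial [d] throughout — that segment must be underlying.
The DIM suffix is therefore /-ti/ underlyingly, with post-nasal voicing: voiceless stops become voiced after a nasal.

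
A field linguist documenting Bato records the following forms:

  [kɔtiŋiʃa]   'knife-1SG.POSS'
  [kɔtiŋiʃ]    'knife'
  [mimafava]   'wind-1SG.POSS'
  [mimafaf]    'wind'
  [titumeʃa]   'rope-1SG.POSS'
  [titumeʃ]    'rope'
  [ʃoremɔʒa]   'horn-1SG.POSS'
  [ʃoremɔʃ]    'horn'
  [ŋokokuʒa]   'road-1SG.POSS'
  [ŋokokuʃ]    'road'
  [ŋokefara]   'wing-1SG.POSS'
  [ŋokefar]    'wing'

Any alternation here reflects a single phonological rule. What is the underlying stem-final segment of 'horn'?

/ʒ/

In [ʃoremɔʒa] and [ʃoremɔʃ] the final segment of 'horn' alternates: [ʒ] ~ [ʃ].
Compare 'knife', with invariant [ʃ] in [kɔtiŋiʃa] and [kɔtiŋiʃ]: an analysis with underlying /ʃ/ and a rule producing [ʒ] before the 1SG.POSS suffix would wrongly predict alternation here too.
The alternation reflects word-final obstruent devoicing: voiced obstruents become voiceless word-finally. /ʒ/ is underlying.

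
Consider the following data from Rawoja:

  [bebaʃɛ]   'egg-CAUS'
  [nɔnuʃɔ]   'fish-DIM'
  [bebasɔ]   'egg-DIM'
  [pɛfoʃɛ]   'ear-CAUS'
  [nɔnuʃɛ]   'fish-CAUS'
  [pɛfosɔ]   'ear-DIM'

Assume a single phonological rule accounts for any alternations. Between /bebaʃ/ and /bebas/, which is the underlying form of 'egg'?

'egg' shows [ʃ] ~ [s] at the end of the stem ([bebaʃɛ] vs [bebasɔ]).
The stem 'fish' ([nɔnuʃɛ], [nɔnuʃɔ]) shows [ʃ] unchanged in both environments, so [ʃ] cannot be basic with [s] derived before the DIM suffix.
The underlying segment must be /s/; /s/ becomes palato-alveolar [ʃ] before a front vowel, yielding [ʃ] there.

/bebas/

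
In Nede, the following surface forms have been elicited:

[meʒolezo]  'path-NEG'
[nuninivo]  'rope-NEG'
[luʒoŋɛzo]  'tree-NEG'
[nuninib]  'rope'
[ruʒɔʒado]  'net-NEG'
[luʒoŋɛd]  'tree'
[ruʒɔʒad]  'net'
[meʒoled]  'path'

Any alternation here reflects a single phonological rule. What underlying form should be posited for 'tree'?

The stem for 'tree' ends in [z] in [luʒoŋɛzo] but [d] in [luʒoŋɛd].
The stem 'net' ([ruʒɔʒado], [ruʒɔʒad]) shows [d] unchanged in both environments, so [d] cannot be basic with [z] derived before the NEG suffix.
So /z/ is underlying, and a rule of word-final hardening — voiced fricatives become stops word-finally — gives [d].
So 'tree' = /luʒoŋɛz/.

/luʒoŋɛz/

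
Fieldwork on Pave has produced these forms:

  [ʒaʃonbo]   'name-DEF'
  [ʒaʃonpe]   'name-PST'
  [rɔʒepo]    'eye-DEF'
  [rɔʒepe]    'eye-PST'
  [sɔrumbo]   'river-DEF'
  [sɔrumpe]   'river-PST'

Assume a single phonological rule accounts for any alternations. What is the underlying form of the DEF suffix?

/-bo/

The DEF morpheme has two allomorphs, [-bo] and [-po].
By contrast the PST suffix keeps its initial [p] throughout — that segment must be underlying.
The DEF suffix is therefore /-bo/ underlyingly, with post-vocalic devoicing: voiced stops become voiceless after a vowel.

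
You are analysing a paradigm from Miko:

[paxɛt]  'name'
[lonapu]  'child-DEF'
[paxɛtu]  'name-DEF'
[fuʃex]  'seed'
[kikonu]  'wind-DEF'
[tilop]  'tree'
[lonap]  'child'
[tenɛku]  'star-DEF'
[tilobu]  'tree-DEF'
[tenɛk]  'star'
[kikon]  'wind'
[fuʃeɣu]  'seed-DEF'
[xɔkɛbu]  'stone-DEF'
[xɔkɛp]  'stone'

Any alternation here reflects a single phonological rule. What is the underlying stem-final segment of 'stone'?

/b/

The stem for 'stone' ends in [b] in [xɔkɛbu] but [p] in [xɔkɛp].
The stem 'child' ([lonapu], [lonap]) shows [p] unchanged in both environments, so [p] cannot be basic with [b] derived before the DEF suffix.
The underlying segment must be /b/; voiced obstruents become voiceless word-finally, yielding [p] there.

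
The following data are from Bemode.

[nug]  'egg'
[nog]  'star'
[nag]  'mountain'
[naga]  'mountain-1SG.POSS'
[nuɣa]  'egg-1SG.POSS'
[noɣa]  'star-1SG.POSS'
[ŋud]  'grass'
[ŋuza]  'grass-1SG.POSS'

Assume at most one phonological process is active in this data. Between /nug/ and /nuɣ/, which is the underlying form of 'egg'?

The root 'egg' surfaces as [nuɣa] and [nug], with a stem-final [ɣ] ~ [g] alternation.
The stem 'mountain' ([naga], [nag]) shows [g] unchanged in both environments, so [g] cannot be basic with [ɣ] derived before the 1SG.POSS suffix.
The alternation reflects word-final hardening: voiced fricatives become stops word-finally. /ɣ/ is underlying.

/nuɣ/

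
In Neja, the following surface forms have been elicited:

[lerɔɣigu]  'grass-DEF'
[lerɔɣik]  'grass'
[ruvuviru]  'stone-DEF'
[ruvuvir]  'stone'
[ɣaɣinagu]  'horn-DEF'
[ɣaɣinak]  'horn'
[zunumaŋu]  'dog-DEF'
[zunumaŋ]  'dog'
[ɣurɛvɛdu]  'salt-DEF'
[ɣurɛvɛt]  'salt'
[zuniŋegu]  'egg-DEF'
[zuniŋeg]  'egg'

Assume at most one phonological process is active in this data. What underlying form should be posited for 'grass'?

/lerɔɣik/

The root 'grass' surfaces as [lerɔɣigu] and [lerɔɣik], with a stem-final [g] ~ [k] alternation.
But 'egg' keeps [g] in both environments ([zuniŋegu], [zuniŋeg]), so there is no rule changing /g/ to [k] in isolation.
Therefore /k/ is basic and [g] is derived by intervocalic voicing (voiceless stops become voiced between vowels).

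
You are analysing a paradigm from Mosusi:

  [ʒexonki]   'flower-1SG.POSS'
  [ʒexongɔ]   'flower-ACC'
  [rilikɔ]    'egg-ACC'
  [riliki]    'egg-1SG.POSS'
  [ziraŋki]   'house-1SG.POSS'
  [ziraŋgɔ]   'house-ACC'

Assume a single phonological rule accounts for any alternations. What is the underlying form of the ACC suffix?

/-gɔ/

The ACC morpheme has two allomorphs, [-gɔ] and [-kɔ].
By contrast the 1SG.POSS suffix keeps its initial [k] throughout — that segment must be underlying.
So the underlying form is /-gɔ/, and voiced stops become voiceless after a vowel.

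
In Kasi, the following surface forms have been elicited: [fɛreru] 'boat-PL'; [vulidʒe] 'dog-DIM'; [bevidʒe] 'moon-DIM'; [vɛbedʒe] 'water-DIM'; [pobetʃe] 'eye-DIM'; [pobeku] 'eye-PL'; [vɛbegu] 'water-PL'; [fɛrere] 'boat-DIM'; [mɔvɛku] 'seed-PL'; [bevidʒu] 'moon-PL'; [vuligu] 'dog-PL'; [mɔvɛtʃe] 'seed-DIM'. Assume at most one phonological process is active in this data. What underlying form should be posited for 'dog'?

'dog' shows [g] ~ [dʒ] at the end of the stem ([vuligu] vs [vulidʒe]).
But 'moon' keeps [dʒ] in both environments ([bevidʒu], [bevidʒe]), so there is no rule changing /dʒ/ to [g] before the PL suffix.
The alternation reflects palatalization before a front vowel: /k/ and /g/ become palato-alveolar [tʃ] and [dʒ] before a front vowel. /g/ is underlying.

/vulig/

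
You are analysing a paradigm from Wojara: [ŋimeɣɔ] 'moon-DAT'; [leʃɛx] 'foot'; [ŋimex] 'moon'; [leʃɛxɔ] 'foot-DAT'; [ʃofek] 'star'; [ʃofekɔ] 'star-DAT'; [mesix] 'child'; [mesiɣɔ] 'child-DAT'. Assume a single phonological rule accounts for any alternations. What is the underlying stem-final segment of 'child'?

The root 'child' surfaces as [mesix] and [mesiɣɔ], with a stem-final [x] ~ [ɣ] alternation.
But 'foot' keeps [x] in both environments ([leʃɛx], [leʃɛxɔ]), so there is no rule changing /x/ to [ɣ] before the DAT suffix.
The underlying segment must be /ɣ/; voiced obstruents become voiceless word-finally, yielding [x] there.

/ɣ/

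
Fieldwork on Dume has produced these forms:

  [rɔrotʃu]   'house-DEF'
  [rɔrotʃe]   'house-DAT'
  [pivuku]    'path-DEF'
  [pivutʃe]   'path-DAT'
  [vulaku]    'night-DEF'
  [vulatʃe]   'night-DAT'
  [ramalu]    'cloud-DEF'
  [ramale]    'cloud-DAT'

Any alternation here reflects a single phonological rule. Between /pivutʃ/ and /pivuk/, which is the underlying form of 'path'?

/pivuk/

In [pivuku] and [pivutʃe] the final segment of 'path' alternates: [k] ~ [tʃ].
But 'house' keeps [tʃ] in both environments ([rɔrotʃu], [rɔrotʃe]), so there is no rule changing /tʃ/ to [k] before the DEF suffix.
The underlying segment must be /k/; /k/ becomes palato-alveolar [tʃ] before a front vowel, yielding [tʃ] there.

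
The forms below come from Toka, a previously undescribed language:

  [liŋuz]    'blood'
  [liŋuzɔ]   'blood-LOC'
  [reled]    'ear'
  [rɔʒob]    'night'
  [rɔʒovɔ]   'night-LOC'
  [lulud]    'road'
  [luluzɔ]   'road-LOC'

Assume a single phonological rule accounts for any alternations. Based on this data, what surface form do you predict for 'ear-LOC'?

'road' shows [d] ~ [z] at the end of the stem ([lulud] vs [luluzɔ]).
If /z/ were underlying and a rule turned it into [d] in isolation, 'blood' would also alternate; but it has [z] in both [liŋuz] and [liŋuzɔ].
Therefore /d/ is basic and [z] is derived by intervocalic spirantization (voiced stops become fricatives between vowels).
From [reled] the stem 'ear' is /reled/; between vowels this yields [relezɔ].

[relezɔ]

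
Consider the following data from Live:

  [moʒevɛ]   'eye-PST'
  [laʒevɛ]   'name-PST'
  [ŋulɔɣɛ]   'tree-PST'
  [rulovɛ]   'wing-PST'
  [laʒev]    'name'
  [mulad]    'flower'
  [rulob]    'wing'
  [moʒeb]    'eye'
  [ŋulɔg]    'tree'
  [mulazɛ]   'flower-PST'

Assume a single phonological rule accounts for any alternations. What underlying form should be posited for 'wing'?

'wing' shows [v] ~ [b] at the end of the stem ([rulovɛ] vs [rulob]).
But 'name' keeps [v] in both environments ([laʒevɛ], [laʒev]), so there is no rule changing /v/ to [b] in isolation.
So /b/ is underlying, and a rule of intervocalic spirantization — voiced stops become fricatives between vowels — gives [v].
So 'wing' = /rulob/.

/rulob/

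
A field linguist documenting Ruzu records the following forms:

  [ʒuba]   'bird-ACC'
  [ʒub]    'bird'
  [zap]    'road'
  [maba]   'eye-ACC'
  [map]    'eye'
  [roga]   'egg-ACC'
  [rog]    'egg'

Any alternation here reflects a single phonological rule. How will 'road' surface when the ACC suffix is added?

The root 'eye' surfaces as [maba] and [map], with a stem-final [b] ~ [p] alternation.
Compare 'bird', with invariant [b] in [ʒuba] and [ʒub]: an analysis with underlying /b/ and a rule producing [p] in isolation would wrongly predict alternation here too.
Therefore /p/ is basic and [b] is derived by intervocalic voicing (voiceless stops become voiced between vowels).
The one attested form of 'road', [zap], shows underlying /zap/. Applying the same rule between vowels gives [zaba].

[zaba]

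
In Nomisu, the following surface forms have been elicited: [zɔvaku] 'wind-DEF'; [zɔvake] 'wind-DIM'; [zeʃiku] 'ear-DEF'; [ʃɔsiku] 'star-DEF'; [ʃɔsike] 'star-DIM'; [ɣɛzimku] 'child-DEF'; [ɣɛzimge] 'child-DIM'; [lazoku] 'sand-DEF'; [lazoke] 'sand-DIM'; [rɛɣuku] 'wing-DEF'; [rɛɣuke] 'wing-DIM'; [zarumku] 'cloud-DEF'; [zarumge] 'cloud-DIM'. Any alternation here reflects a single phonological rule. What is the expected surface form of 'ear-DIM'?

The DIM suffix surfaces as [-ge] and [-ke], depending on the final segment of the stem.
By contrast the DEF suffix keeps its initial [k] throughout — that segment must be underlying.
So the underlying form is /-ge/, and voiced stops become voiceless after a vowel.
After 'ear', which ends in a vowel, the suffix surfaces as [-ke], giving [zeʃike].

[zeʃike]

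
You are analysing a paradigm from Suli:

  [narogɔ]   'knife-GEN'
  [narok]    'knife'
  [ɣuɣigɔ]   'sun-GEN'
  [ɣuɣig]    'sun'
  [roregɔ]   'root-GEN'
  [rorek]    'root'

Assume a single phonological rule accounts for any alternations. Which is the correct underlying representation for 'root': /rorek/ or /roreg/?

/rorek/

'root' shows [g] ~ [k] at the end of the stem ([roregɔ] vs [rorek]).
Compare 'sun', with invariant [g] in [ɣuɣigɔ] and [ɣuɣig]: an analysis with underlying /g/ and a rule producing [k] in isolation would wrongly predict alternation here too.
So /k/ is underlying, and a rule of intervocalic voicing — voiceless stops become voiced between vowels — gives [g].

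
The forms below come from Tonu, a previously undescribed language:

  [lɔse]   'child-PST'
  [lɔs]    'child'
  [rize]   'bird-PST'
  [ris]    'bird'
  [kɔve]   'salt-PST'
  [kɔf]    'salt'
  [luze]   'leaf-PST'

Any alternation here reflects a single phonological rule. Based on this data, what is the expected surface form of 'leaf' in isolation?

The stem for 'bird' ends in [z] in [rize] but [s] in [ris].
If /s/ were underlying and a rule turned it into [z] before the PST suffix, 'child' would also alternate; but it has [s] in both [lɔse] and [lɔs].
The underlying segment must be /z/; voiced obstruents become voiceless word-finally, yielding [s] there.
From [luze] the stem 'leaf' is /luz/; word-finally this yields [lus].

[lus]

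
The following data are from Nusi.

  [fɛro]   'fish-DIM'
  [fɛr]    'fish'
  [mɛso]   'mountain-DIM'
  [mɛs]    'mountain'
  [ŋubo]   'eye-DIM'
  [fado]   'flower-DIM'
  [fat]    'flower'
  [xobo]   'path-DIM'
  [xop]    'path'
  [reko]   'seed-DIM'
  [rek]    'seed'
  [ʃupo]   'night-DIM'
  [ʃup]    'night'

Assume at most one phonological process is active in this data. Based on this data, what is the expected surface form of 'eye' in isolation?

[ŋup]

In [xobo] and [xop] the final segment of 'path' alternates: [b] ~ [p].
If /p/ were underlying and a rule turned it into [b] before the DIM suffix, 'night' would also alternate; but it has [p] in both [ʃupo] and [ʃup].
The underlying segment must be /b/; voiced obstruents become voiceless word-finally, yielding [p] there.
From [ŋubo] the stem 'eye' is /ŋub/; word-finally this yields [ŋup].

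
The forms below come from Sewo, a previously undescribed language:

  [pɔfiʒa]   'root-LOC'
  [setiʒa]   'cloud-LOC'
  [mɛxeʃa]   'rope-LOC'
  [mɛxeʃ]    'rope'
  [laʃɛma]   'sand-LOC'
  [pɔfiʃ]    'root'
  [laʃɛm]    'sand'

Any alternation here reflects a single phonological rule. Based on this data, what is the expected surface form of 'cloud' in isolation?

[setiʃ]

The stem for 'root' ends in [ʃ] in [pɔfiʃ] but [ʒ] in [pɔfiʒa].
If /ʃ/ were underlying and a rule turned it into [ʒ] before the LOC suffix, 'rope' would also alternate; but it has [ʃ] in both [mɛxeʃ] and [mɛxeʃa].
The underlying segment must be /ʒ/; voiced obstruents become voiceless word-finally, yielding [ʃ] there.
The one attested form of 'cloud', [setiʒa], shows underlying /setiʒ/. Applying the same rule word-finally gives [setiʃ].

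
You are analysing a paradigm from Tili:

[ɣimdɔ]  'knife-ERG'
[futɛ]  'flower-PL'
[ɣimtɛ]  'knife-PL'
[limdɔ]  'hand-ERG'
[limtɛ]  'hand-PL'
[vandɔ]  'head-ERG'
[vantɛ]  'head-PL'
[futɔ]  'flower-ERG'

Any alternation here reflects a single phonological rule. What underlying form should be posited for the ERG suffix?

/-dɔ/

The ERG morpheme has two allomorphs, [-dɔ] and [-tɔ].
By contrast the PL suffix keeps its initial [t] throughout — that segment must be underlying.
The ERG suffix is therefore /-dɔ/ underlyingly, with post-vocalic devoicing: voiced stops become voiceless after a vowel.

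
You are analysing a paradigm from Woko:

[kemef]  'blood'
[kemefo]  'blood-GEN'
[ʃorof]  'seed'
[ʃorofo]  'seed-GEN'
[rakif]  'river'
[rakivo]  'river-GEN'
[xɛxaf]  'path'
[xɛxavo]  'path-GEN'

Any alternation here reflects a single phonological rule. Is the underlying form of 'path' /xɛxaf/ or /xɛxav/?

/xɛxav/

'path' shows [f] ~ [v] at the end of the stem ([xɛxaf] vs [xɛxavo]).
If /f/ were underlying and a rule turned it into [v] before the GEN suffix, 'seed' would also alternate; but it has [f] in both [ʃorof] and [ʃorofo].
The underlying segment must be /v/; voiced obstruents become voiceless word-finally, yielding [f] there.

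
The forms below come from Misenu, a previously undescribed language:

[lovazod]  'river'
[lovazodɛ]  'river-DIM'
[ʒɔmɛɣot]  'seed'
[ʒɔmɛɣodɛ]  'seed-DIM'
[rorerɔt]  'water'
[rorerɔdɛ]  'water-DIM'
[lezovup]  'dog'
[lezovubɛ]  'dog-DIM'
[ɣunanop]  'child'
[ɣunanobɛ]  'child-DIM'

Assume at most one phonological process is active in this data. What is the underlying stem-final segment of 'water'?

/t/

'water' shows [t] ~ [d] at the end of the stem ([rorerɔt] vs [rorerɔdɛ]).
Compare 'river', with invariant [d] in [lovazod] and [lovazodɛ]: an analysis with underlying /d/ and a rule producing [t] in isolation would wrongly predict alternation here too.
The underlying segment must be /t/; voiceless stops become voiced between vowels, yielding [d] there.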